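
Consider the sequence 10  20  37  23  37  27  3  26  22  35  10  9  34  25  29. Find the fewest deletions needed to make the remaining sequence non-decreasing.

Fewest deletions = n − (longest non-decreasing subsequence).
Patience tails:
10 → extends → [10]
20 → extends → [10, 20]
37 → extends → [10, 20, 37]
23 → replaces 37 → [10, 20, 23]
37 → extends → [10, 20, 23, 37]
27 → replaces 37 → [10, 20, 23, 27]
3 → replaces 10 → [3, 20, 23, 27]
26 → replaces 27 → [3, 20, 23, 26]
22 → replaces 23 → [3, 20, 22, 26]
35 → extends → [3, 20, 22, 26, 35]
10 → replaces 20 → [3, 10, 22, 26, 35]
9 → replaces 10 → [3, 9, 22, 26, 35]
34 → replaces 35 → [3, 9, 22, 26, 34]
25 → replaces 26 → [3, 9, 22, 25, 34]
29 → replaces 34 → [3, 9, 22, 25, 29]
Longest non-decreasing subsequence has length 5, so deletions = 15 − 5 = 10.

10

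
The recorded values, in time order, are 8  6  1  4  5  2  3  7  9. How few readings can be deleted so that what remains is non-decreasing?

4

Fewest deletions = n − (longest non-decreasing subsequence).
Patience tails:
8 → extends → [8]
6 → replaces 8 → [6]
1 → replaces 6 → [1]
4 → extends → [1, 4]
5 → extends → [1, 4, 5]
2 → replaces 4 → [1, 2, 5]
3 → replaces 5 → [1, 2, 3]
7 → extends → [1, 2, 3, 7]
9 → extends → [1, 2, 3, 7, 9]
Longest non-decreasing subsequence has length 5, so deletions = 9 − 5 = 4.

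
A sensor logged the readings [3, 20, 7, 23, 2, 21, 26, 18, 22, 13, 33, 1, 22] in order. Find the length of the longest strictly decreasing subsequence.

5

Negate each value so 'decreasing' becomes 'increasing', then run patience tails on the negated sequence:
-3 → extends → [-3]
-20 → replaces -3 → [-20]
-7 → extends → [-20, -7]
-23 → replaces -20 → [-23, -7]
-2 → extends → [-23, -7, -2]
-21 → replaces -7 → [-23, -21, -2]
-26 → replaces -23 → [-26, -21, -2]
-18 → replaces -2 → [-26, -21, -18]
-22 → replaces -21 → [-26, -22, -18]
-13 → extends → [-26, -22, -18, -13]
-33 → replaces -26 → [-33, -22, -18, -13]
-1 → extends → [-33, -22, -18, -13, -1]
-22 → already a tail → [-33, -22, -18, -13, -1]
Five tails, so the longest strictly decreasing subsequence of the original has length 5.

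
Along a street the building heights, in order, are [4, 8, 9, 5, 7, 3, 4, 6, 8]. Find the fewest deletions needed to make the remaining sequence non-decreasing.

Fewest deletions = n − (longest non-decreasing subsequence).
i:     1 2 3 4 5 6 7 8 9
a[i]:  4 8 9 5 7 3 4 6 8
dp:    1 2 3 2 3 1 2 3 4
max dp = 4, so deletions = 9 − 4 = 5.

5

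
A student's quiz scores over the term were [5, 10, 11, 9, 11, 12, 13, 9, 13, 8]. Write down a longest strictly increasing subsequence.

Patience tails give the LIS length; then backtrack through the dp parents:
5 → extends → [5]
10 → extends → [5, 10]
11 → extends → [5, 10, 11]
9 → replaces 10 → [5, 9, 11]
11 → already a tail → [5, 9, 11]
12 → extends → [5, 9, 11, 12]
13 → extends → [5, 9, 11, 12, 13]
9 → already a tail → [5, 9, 11, 12, 13]
13 → already a tail → [5, 9, 11, 12, 13]
8 → replaces 9 → [5, 8, 11, 12, 13]
Length 5; one witness is 5, 10, 11, 12, 13.

5, 10, 11, 12, 13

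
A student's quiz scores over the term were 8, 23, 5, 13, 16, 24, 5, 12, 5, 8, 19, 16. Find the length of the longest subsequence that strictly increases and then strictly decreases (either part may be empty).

inc[i] = longest strictly increasing subsequence ending at i; dec[i] = longest strictly decreasing subsequence starting at i:
i:      1  2  3  4  5  6  7  8  9 10 11 12
a[i]:   8 23  5 13 16 24  5 12  5  8 19 16
inc:    1  2  1  2  3  4  1  2  1  2  4  3
dec:    2  4  1  3  3  3  1  2  1  1  2  1
Best peak at i=6 (value 24): inc=4, dec=3, length 4+3−1 = 6.

6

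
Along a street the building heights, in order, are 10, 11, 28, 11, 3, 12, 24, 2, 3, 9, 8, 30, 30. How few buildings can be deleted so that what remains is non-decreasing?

Fewest deletions = n − (longest non-decreasing subsequence).
Patience tails:
10 → extends → [10]
11 → extends → [10, 11]
28 → extends → [10, 11, 28]
11 → replaces 28 → [10, 11, 11]
3 → replaces 10 → [3, 11, 11]
12 → extends → [3, 11, 11, 12]
24 → extends → [3, 11, 11, 12, 24]
2 → replaces 3 → [2, 11, 11, 12, 24]
3 → replaces 11 → [2, 3, 11, 12, 24]
9 → replaces 11 → [2, 3, 9, 12, 24]
8 → replaces 9 → [2, 3, 8, 12, 24]
30 → extends → [2, 3, 8, 12, 24, 30]
30 → extends → [2, 3, 8, 12, 24, 30, 30]
Longest non-decreasing subsequence has length 7, so deletions = 13 − 7 = 6.

6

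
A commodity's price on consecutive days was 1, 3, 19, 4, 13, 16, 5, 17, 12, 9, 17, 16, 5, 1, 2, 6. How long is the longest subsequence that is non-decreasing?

7

Track the smallest tail for each achievable length (allowing ties):
1 → extends → [1]
3 → extends → [1, 3]
19 → extends → [1, 3, 19]
4 → replaces 19 → [1, 3, 4]
13 → extends → [1, 3, 4, 13]
16 → extends → [1, 3, 4, 13, 16]
5 → replaces 13 → [1, 3, 4, 5, 16]
17 → extends → [1, 3, 4, 5, 16, 17]
12 → replaces 16 → [1, 3, 4, 5, 12, 17]
9 → replaces 12 → [1, 3, 4, 5, 9, 17]
17 → extends → [1, 3, 4, 5, 9, 17, 17]
16 → replaces 17 → [1, 3, 4, 5, 9, 16, 17]
5 → replaces 9 → [1, 3, 4, 5, 5, 16, 17]
1 → replaces 3 → [1, 1, 4, 5, 5, 16, 17]
2 → replaces 4 → [1, 1, 2, 5, 5, 16, 17]
6 → replaces 16 → [1, 1, 2, 5, 5, 6, 17]
Seven tails, so the longest non-decreasing subsequence has length 7 (e.g. 1, 3, 4, 13, 16, 17, 17).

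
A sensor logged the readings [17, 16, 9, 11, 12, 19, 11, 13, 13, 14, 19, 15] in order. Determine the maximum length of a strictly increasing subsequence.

Track the smallest tail for each achievable length (strict):
17 → extends → [17]
16 → replaces 17 → [16]
9 → replaces 16 → [9]
11 → extends → [9, 11]
12 → extends → [9, 11, 12]
19 → extends → [9, 11, 12, 19]
11 → already a tail → [9, 11, 12, 19]
13 → replaces 19 → [9, 11, 12, 13]
13 → already a tail → [9, 11, 12, 13]
14 → extends → [9, 11, 12, 13, 14]
19 → extends → [9, 11, 12, 13, 14, 19]
15 → replaces 19 → [9, 11, 12, 13, 14, 15]
Six tails, so the longest strictly increasing subsequence has length 6 (e.g. 9, 11, 12, 13, 14, 19).

6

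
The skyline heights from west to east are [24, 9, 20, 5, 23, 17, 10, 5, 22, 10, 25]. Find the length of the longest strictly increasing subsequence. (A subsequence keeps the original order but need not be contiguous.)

Track the smallest tail for each achievable length (strict):
24 → extends → [24]
9 → replaces 24 → [9]
20 → extends → [9, 20]
5 → replaces 9 → [5, 20]
23 → extends → [5, 20, 23]
17 → replaces 20 → [5, 17, 23]
10 → replaces 17 → [5, 10, 23]
5 → already a tail → [5, 10, 23]
22 → replaces 23 → [5, 10, 22]
10 → already a tail → [5, 10, 22]
25 → extends → [5, 10, 22, 25]
Four tails, so the longest strictly increasing subsequence has length 4 (e.g. 9, 20, 23, 25).

4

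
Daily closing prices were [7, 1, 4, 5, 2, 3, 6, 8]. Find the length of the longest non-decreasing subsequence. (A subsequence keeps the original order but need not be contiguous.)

5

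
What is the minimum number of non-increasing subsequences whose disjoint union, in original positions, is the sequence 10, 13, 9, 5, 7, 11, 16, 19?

The minimum number of non-increasing subsequences covering a sequence equals the length of its longest strictly increasing subsequence.
LIS length is 5 (e.g. 5, 7, 11, 16, 19), so 5 piles are needed.

5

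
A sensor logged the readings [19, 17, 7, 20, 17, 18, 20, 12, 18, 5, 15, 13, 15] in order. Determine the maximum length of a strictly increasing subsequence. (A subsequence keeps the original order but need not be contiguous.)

Track the smallest tail for each achievable length (strict):
19 → extends → [19]
17 → replaces 19 → [17]
7 → replaces 17 → [7]
20 → extends → [7, 20]
17 → replaces 20 → [7, 17]
18 → extends → [7, 17, 18]
20 → extends → [7, 17, 18, 20]
12 → replaces 17 → [7, 12, 18, 20]
18 → already a tail → [7, 12, 18, 20]
5 → replaces 7 → [5, 12, 18, 20]
15 → replaces 18 → [5, 12, 15, 20]
13 → replaces 15 → [5, 12, 13, 20]
15 → replaces 20 → [5, 12, 13, 15]
Four tails, so the longest strictly increasing subsequence has length 4 (e.g. 7, 17, 18, 20).

4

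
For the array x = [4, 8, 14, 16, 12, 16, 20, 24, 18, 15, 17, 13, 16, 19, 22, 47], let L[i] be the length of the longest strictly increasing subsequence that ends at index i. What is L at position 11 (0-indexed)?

4

dp[i] = 1 + max{dp[j] : j<i, x[j]<x[i]} (or 1 if no such j):
i:      0  1  2  3  4  5  6  7  8  9 10 11 12 13 14 15
x[i]:   4  8 14 16 12 16 20 24 18 15 17 13 16 19 22 47
dp:     1  2  3  4  3  4  5  6  5  4  5  4  5  6  7  8
At index 11 the value is 4.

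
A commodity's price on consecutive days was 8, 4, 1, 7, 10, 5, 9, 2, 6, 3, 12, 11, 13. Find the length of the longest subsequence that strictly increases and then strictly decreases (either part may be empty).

inc[i] = longest strictly increasing subsequence ending at i; dec[i] = longest strictly decreasing subsequence starting at i:
i:      1  2  3  4  5  6  7  8  9 10 11 12 13
a[i]:   8  4  1  7 10  5  9  2  6  3 12 11 13
inc:    1  1  1  2  3  2  3  2  3  3  4  4  5
dec:    4  2  1  3  4  2  3  1  2  1  2  1  1
Best peak at i=5 (value 10): inc=3, dec=4, length 3+4−1 = 6.

6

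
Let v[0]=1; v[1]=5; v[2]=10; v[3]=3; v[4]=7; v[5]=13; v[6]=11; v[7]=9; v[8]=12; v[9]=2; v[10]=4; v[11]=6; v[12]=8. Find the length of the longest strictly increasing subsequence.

Let dp[i] be the length of the longest such subsequence ending at index i:
i:      0  1  2  3  4  5  6  7  8  9 10 11 12
v[i]:   1  5 10  3  7 13 11  9 12  2  4  6  8
dp:     1  2  3  2  3  4  4  4  5  2  3  4  5
Maximum dp value is 5.

5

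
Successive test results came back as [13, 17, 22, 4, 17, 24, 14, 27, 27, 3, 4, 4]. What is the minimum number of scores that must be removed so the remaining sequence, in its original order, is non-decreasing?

6

Fewest deletions = n − (longest non-decreasing subsequence).
i:      1  2  3  4  5  6  7  8  9 10 11 12
a[i]:  13 17 22  4 17 24 14 27 27  3  4  4
dp:     1  2  3  1  3  4  2  5  6  1  2  3
max dp = 6, so deletions = 12 − 6 = 6.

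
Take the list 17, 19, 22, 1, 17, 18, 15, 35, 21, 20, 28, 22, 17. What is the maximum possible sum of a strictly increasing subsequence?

93

Let S[i] be the best sum of a strictly increasing subsequence ending at i:
i:      1  2  3  4  5  6  7  8  9 10 11 12 13
a[i]:  17 19 22  1 17 18 15 35 21 20 28 22 17
S:     17 36 58  1 18 36 16 93 57 56 86 79 33
Maximum is 93 (e.g. 17 + 19 + 22 + 35).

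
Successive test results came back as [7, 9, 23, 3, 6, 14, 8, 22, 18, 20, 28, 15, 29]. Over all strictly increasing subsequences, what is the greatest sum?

125

Let S[i] be the best sum of a strictly increasing subsequence ending at i:
i:       1   2   3   4   5   6   7   8   9  10  11  12  13
a[i]:    7   9  23   3   6  14   8  22  18  20  28  15  29
S:       7  16  39   3   9  30  17  52  48  68  96  45 125
Maximum is 125 (e.g. 7 + 9 + 14 + 18 + 20 + 28 + 29).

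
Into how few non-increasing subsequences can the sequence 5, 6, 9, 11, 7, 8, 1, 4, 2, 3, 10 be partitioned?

The minimum number of non-increasing subsequences covering a sequence equals the length of its longest strictly increasing subsequence.
LIS length is 5 (e.g. 5, 6, 7, 8, 10), so 5 piles are needed.

5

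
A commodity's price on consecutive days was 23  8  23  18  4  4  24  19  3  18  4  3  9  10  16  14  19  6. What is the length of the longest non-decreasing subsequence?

7

Track the smallest tail for each achievable length (allowing ties):
23 → extends → [23]
8 → replaces 23 → [8]
23 → extends → [8, 23]
18 → replaces 23 → [8, 18]
4 → replaces 8 → [4, 18]
4 → replaces 18 → [4, 4]
24 → extends → [4, 4, 24]
19 → replaces 24 → [4, 4, 19]
3 → replaces 4 → [3, 4, 19]
18 → replaces 19 → [3, 4, 18]
4 → replaces 18 → [3, 4, 4]
3 → replaces 4 → [3, 3, 4]
9 → extends → [3, 3, 4, 9]
10 → extends → [3, 3, 4, 9, 10]
16 → extends → [3, 3, 4, 9, 10, 16]
14 → replaces 16 → [3, 3, 4, 9, 10, 14]
19 → extends → [3, 3, 4, 9, 10, 14, 19]
6 → replaces 9 → [3, 3, 4, 6, 10, 14, 19]
Seven tails, so the longest non-decreasing subsequence has length 7 (e.g. 4, 4, 4, 9, 10, 16, 19).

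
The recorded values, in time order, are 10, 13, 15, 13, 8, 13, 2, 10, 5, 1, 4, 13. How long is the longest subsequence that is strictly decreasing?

Negate each value so 'decreasing' becomes 'increasing', then run patience tails on the negated sequence:
-10 → extends → [-10]
-13 → replaces -10 → [-13]
-15 → replaces -13 → [-15]
-13 → extends → [-15, -13]
-8 → extends → [-15, -13, -8]
-13 → already a tail → [-15, -13, -8]
-2 → extends → [-15, -13, -8, -2]
-10 → replaces -8 → [-15, -13, -10, -2]
-5 → replaces -2 → [-15, -13, -10, -5]
-1 → extends → [-15, -13, -10, -5, -1]
-4 → replaces -1 → [-15, -13, -10, -5, -4]
-13 → already a tail → [-15, -13, -10, -5, -4]
Five tails, so the longest strictly decreasing subsequence of the original has length 5.

5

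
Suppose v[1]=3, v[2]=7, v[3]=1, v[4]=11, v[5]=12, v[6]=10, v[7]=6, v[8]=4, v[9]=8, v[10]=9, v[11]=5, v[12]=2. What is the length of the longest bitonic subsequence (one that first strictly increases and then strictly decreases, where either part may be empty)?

inc[i] = longest strictly increasing subsequence ending at i; dec[i] = longest strictly decreasing subsequence starting at i:
i:      1  2  3  4  5  6  7  8  9 10 11 12
v[i]:   3  7  1 11 12 10  6  4  8  9  5  2
inc:    1  2  1  3  4  3  2  2  3  4  3  2
dec:    2  4  1  5  5  4  3  2  3  3  2  1
Best peak at i=5 (value 12): inc=4, dec=5, length 4+5−1 = 8.

8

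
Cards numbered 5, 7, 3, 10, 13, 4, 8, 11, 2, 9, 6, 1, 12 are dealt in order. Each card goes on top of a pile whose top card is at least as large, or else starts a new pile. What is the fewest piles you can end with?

The minimum number of non-increasing subsequences covering a sequence equals the length of its longest strictly increasing subsequence.
LIS length is 5 (e.g. 5, 7, 10, 11, 12), so 5 piles are needed.

5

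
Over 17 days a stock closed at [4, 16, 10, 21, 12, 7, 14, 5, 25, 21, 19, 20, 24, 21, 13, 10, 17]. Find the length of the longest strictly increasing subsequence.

Track the smallest tail for each achievable length (strict):
4 → extends → [4]
16 → extends → [4, 16]
10 → replaces 16 → [4, 10]
21 → extends → [4, 10, 21]
12 → replaces 21 → [4, 10, 12]
7 → replaces 10 → [4, 7, 12]
14 → extends → [4, 7, 12, 14]
5 → replaces 7 → [4, 5, 12, 14]
25 → extends → [4, 5, 12, 14, 25]
21 → replaces 25 → [4, 5, 12, 14, 21]
19 → replaces 21 → [4, 5, 12, 14, 19]
20 → extends → [4, 5, 12, 14, 19, 20]
24 → extends → [4, 5, 12, 14, 19, 20, 24]
21 → replaces 24 → [4, 5, 12, 14, 19, 20, 21]
13 → replaces 14 → [4, 5, 12, 13, 19, 20, 21]
10 → replaces 12 → [4, 5, 10, 13, 19, 20, 21]
17 → replaces 19 → [4, 5, 10, 13, 17, 20, 21]
Seven tails, so the longest strictly increasing subsequence has length 7 (e.g. 4, 10, 12, 14, 19, 20, 24).

7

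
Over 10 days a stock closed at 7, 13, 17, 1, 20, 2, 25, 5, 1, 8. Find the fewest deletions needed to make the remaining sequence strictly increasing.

Fewest deletions = n − (longest strictly increasing subsequence).
i:      1  2  3  4  5  6  7  8  9 10
a[i]:   7 13 17  1 20  2 25  5  1  8
dp:     1  2  3  1  4  2  5  3  1  4
max dp = 5, so deletions = 10 − 5 = 5.

5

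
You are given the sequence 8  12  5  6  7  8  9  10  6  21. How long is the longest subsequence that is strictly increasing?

7

Track the smallest tail for each achievable length (strict):
8 → extends → [8]
12 → extends → [8, 12]
5 → replaces 8 → [5, 12]
6 → replaces 12 → [5, 6]
7 → extends → [5, 6, 7]
8 → extends → [5, 6, 7, 8]
9 → extends → [5, 6, 7, 8, 9]
10 → extends → [5, 6, 7, 8, 9, 10]
6 → already a tail → [5, 6, 7, 8, 9, 10]
21 → extends → [5, 6, 7, 8, 9, 10, 21]
Seven tails, so the longest strictly increasing subsequence has length 7 (e.g. 5, 6, 7, 8, 9, 10, 21).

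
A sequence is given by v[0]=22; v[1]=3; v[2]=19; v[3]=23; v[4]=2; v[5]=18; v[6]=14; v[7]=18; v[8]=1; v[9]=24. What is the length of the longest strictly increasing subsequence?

Track the smallest tail for each achievable length (strict):
22 → extends → [22]
3 → replaces 22 → [3]
19 → extends → [3, 19]
23 → extends → [3, 19, 23]
2 → replaces 3 → [2, 19, 23]
18 → replaces 19 → [2, 18, 23]
14 → replaces 18 → [2, 14, 23]
18 → replaces 23 → [2, 14, 18]
1 → replaces 2 → [1, 14, 18]
24 → extends → [1, 14, 18, 24]
Four tails, so the longest strictly increasing subsequence has length 4 (e.g. 3, 19, 23, 24).

4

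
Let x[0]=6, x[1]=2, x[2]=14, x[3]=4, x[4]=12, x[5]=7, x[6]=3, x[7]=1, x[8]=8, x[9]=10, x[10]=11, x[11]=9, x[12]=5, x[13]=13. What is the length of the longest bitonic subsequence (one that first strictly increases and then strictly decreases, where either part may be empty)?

8

inc[i] = longest strictly increasing subsequence ending at i; dec[i] = longest strictly decreasing subsequence starting at i:
i:      0  1  2  3  4  5  6  7  8  9 10 11 12 13
x[i]:   6  2 14  4 12  7  3  1  8 10 11  9  5 13
inc:    1  1  2  2  3  3  2  1  4  5  6  5  3  7
dec:    4  2  5  3  4  3  2  1  2  3  3  2  1  1
Best peak at i=10 (value 11): inc=6, dec=3, length 6+3−1 = 8.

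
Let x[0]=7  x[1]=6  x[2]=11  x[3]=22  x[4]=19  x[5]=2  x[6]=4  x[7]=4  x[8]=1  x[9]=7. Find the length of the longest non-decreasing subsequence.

Let dp[i] be the length of the longest such subsequence ending at index i:
i:      0  1  2  3  4  5  6  7  8  9
x[i]:   7  6 11 22 19  2  4  4  1  7
dp:     1  1  2  3  3  1  2  3  1  4
Maximum dp value is 4.

4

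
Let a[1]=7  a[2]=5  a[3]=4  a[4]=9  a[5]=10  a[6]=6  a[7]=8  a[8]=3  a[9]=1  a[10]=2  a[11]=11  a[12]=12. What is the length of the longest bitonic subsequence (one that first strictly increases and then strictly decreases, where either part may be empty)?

6

inc[i] = longest strictly increasing subsequence ending at i; dec[i] = longest strictly decreasing subsequence starting at i:
i:      1  2  3  4  5  6  7  8  9 10 11 12
a[i]:   7  5  4  9 10  6  8  3  1  2 11 12
inc:    1  1  1  2  3  2  3  1  1  2  4  5
dec:    5  4  3  4  4  3  3  2  1  1  1  1
Best peak at i=5 (value 10): inc=3, dec=4, length 3+4−1 = 6.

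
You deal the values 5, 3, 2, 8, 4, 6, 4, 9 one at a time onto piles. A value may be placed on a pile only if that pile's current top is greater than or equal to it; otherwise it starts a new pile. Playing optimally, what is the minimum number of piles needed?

4

The minimum number of non-increasing subsequences covering a sequence equals the length of its longest strictly increasing subsequence.
LIS length is 4 (e.g. 3, 4, 6, 9), so 4 piles are needed.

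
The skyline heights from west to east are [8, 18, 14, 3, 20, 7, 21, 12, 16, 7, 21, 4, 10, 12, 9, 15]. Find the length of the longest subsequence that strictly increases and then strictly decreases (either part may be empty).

inc[i] = longest strictly increasing subsequence ending at i; dec[i] = longest strictly decreasing subsequence starting at i:
i:      1  2  3  4  5  6  7  8  9 10 11 12 13 14 15 16
a[i]:   8 18 14  3 20  7 21 12 16  7 21  4 10 12  9 15
inc:    1  2  2  1  3  2  4  3  4  2  5  2  3  4  3  5
dec:    3  5  4  1  4  2  4  3  3  2  3  1  2  2  1  1
Best peak at i=7 (value 21): inc=4, dec=4, length 4+4−1 = 7.

7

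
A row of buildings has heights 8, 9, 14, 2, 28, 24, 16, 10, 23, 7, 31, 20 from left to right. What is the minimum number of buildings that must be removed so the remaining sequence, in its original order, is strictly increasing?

6

Fewest deletions = n − (longest strictly increasing subsequence).
Patience tails:
8 → extends → [8]
9 → extends → [8, 9]
14 → extends → [8, 9, 14]
2 → replaces 8 → [2, 9, 14]
28 → extends → [2, 9, 14, 28]
24 → replaces 28 → [2, 9, 14, 24]
16 → replaces 24 → [2, 9, 14, 16]
10 → replaces 14 → [2, 9, 10, 16]
23 → extends → [2, 9, 10, 16, 23]
7 → replaces 9 → [2, 7, 10, 16, 23]
31 → extends → [2, 7, 10, 16, 23, 31]
20 → replaces 23 → [2, 7, 10, 16, 20, 31]
Longest strictly increasing subsequence has length 6, so deletions = 12 − 6 = 6.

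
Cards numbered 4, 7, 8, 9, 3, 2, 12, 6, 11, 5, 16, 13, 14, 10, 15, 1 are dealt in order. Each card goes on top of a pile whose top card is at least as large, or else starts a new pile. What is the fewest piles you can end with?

Place each on the leftmost legal pile:
4 → new pile 1 (tops now [4])
7 → new pile 2 (tops now [4, 7])
8 → new pile 3 (tops now [4, 7, 8])
9 → new pile 4 (tops now [4, 7, 8, 9])
3 → pile 1 (tops now [3, 7, 8, 9])
2 → pile 1 (tops now [2, 7, 8, 9])
12 → new pile 5 (tops now [2, 7, 8, 9, 12])
6 → pile 2 (tops now [2, 6, 8, 9, 12])
11 → pile 5 (tops now [2, 6, 8, 9, 11])
5 → pile 2 (tops now [2, 5, 8, 9, 11])
16 → new pile 6 (tops now [2, 5, 8, 9, 11, 16])
13 → pile 6 (tops now [2, 5, 8, 9, 11, 13])
14 → new pile 7 (tops now [2, 5, 8, 9, 11, 13, 14])
10 → pile 5 (tops now [2, 5, 8, 9, 10, 13, 14])
15 → new pile 8 (tops now [2, 5, 8, 9, 10, 13, 14, 15])
1 → pile 1 (tops now [1, 5, 8, 9, 10, 13, 14, 15])
Eight piles.

8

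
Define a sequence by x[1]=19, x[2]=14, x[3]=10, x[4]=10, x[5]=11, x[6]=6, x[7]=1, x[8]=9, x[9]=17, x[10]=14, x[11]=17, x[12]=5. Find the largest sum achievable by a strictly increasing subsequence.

Let S[i] be the best sum of a strictly increasing subsequence ending at i:
i:      1  2  3  4  5  6  7  8  9 10 11 12
x[i]:  19 14 10 10 11  6  1  9 17 14 17  5
S:     19 14 10 10 21  6  1 15 38 35 52  6
Maximum is 52 (e.g. 10 + 11 + 14 + 17).

52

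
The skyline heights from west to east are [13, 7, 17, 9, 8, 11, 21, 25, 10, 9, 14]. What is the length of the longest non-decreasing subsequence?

5

Track the smallest tail for each achievable length (allowing ties):
13 → extends → [13]
7 → replaces 13 → [7]
17 → extends → [7, 17]
9 → replaces 17 → [7, 9]
8 → replaces 9 → [7, 8]
11 → extends → [7, 8, 11]
21 → extends → [7, 8, 11, 21]
25 → extends → [7, 8, 11, 21, 25]
10 → replaces 11 → [7, 8, 10, 21, 25]
9 → replaces 10 → [7, 8, 9, 21, 25]
14 → replaces 21 → [7, 8, 9, 14, 25]
Five tails, so the longest non-decreasing subsequence has length 5 (e.g. 7, 9, 11, 21, 25).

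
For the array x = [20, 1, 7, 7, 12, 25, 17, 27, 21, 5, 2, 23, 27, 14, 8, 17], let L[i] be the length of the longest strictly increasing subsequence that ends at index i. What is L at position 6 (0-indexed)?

4

dp[i] = 1 + max{dp[j] : j<i, x[j]<x[i]} (or 1 if no such j):
i:      0  1  2  3  4  5  6  7  8  9 10 11 12 13 14 15
x[i]:  20  1  7  7 12 25 17 27 21  5  2 23 27 14  8 17
dp:     1  1  2  2  3  4  4  5  5  2  2  6  7  4  3  5
At index 6 the value is 4.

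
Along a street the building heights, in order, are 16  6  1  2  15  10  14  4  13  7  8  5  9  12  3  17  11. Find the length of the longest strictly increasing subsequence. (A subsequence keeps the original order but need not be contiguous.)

8

Track the smallest tail for each achievable length (strict):
16 → extends → [16]
6 → replaces 16 → [6]
1 → replaces 6 → [1]
2 → extends → [1, 2]
15 → extends → [1, 2, 15]
10 → replaces 15 → [1, 2, 10]
14 → extends → [1, 2, 10, 14]
4 → replaces 10 → [1, 2, 4, 14]
13 → replaces 14 → [1, 2, 4, 13]
7 → replaces 13 → [1, 2, 4, 7]
8 → extends → [1, 2, 4, 7, 8]
5 → replaces 7 → [1, 2, 4, 5, 8]
9 → extends → [1, 2, 4, 5, 8, 9]
12 → extends → [1, 2, 4, 5, 8, 9, 12]
3 → replaces 4 → [1, 2, 3, 5, 8, 9, 12]
17 → extends → [1, 2, 3, 5, 8, 9, 12, 17]
11 → replaces 12 → [1, 2, 3, 5, 8, 9, 11, 17]
Eight tails, so the longest strictly increasing subsequence has length 8 (e.g. 1, 2, 4, 7, 8, 9, 12, 17).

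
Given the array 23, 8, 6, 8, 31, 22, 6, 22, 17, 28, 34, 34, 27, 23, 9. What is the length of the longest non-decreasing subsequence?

7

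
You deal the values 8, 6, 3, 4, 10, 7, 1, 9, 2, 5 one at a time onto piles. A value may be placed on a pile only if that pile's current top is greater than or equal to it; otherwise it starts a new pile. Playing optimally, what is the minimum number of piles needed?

4

Place each on the leftmost legal pile:
8 → new pile 1 (tops now [8])
6 → pile 1 (tops now [6])
3 → pile 1 (tops now [3])
4 → new pile 2 (tops now [3, 4])
10 → new pile 3 (tops now [3, 4, 10])
7 → pile 3 (tops now [3, 4, 7])
1 → pile 1 (tops now [1, 4, 7])
9 → new pile 4 (tops now [1, 4, 7, 9])
2 → pile 2 (tops now [1, 2, 7, 9])
5 → pile 3 (tops now [1, 2, 5, 9])
Four piles.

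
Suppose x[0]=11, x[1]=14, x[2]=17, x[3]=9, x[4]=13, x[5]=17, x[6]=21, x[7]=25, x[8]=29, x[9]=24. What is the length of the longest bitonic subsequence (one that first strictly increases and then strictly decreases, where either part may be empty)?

inc[i] = longest strictly increasing subsequence ending at i; dec[i] = longest strictly decreasing subsequence starting at i:
i:      0  1  2  3  4  5  6  7  8  9
x[i]:  11 14 17  9 13 17 21 25 29 24
inc:    1  2  3  1  2  3  4  5  6  5
dec:    2  2  2  1  1  1  1  2  2  1
Best peak at i=8 (value 29): inc=6, dec=2, length 6+2−1 = 7.

7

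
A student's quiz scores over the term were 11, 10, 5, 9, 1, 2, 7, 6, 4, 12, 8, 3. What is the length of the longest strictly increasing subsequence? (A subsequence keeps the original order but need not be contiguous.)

4

Track the smallest tail for each achievable length (strict):
11 → extends → [11]
10 → replaces 11 → [10]
5 → replaces 10 → [5]
9 → extends → [5, 9]
1 → replaces 5 → [1, 9]
2 → replaces 9 → [1, 2]
7 → extends → [1, 2, 7]
6 → replaces 7 → [1, 2, 6]
4 → replaces 6 → [1, 2, 4]
12 → extends → [1, 2, 4, 12]
8 → replaces 12 → [1, 2, 4, 8]
3 → replaces 4 → [1, 2, 3, 8]
Four tails, so the longest strictly increasing subsequence has length 4 (e.g. 1, 2, 7, 12).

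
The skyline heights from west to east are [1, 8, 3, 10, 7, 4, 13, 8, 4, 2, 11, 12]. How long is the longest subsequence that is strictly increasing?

6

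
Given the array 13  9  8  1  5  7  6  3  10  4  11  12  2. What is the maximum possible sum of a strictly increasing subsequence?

46

Let S[i] be the best sum of a strictly increasing subsequence ending at i:
i:      1  2  3  4  5  6  7  8  9 10 11 12 13
a[i]:  13  9  8  1  5  7  6  3 10  4 11 12  2
S:     13  9  8  1  6 13 12  4 23  8 34 46  3
Maximum is 46 (e.g. 1 + 5 + 7 + 10 + 11 + 12).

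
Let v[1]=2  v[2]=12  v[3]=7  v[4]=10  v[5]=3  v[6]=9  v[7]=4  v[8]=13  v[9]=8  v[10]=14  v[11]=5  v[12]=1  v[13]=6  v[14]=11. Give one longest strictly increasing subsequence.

Patience tails give the LIS length; then backtrack through the dp parents:
2 → extends → [2]
12 → extends → [2, 12]
7 → replaces 12 → [2, 7]
10 → extends → [2, 7, 10]
3 → replaces 7 → [2, 3, 10]
9 → replaces 10 → [2, 3, 9]
4 → replaces 9 → [2, 3, 4]
13 → extends → [2, 3, 4, 13]
8 → replaces 13 → [2, 3, 4, 8]
14 → extends → [2, 3, 4, 8, 14]
5 → replaces 8 → [2, 3, 4, 5, 14]
1 → replaces 2 → [1, 3, 4, 5, 14]
6 → replaces 14 → [1, 3, 4, 5, 6]
11 → extends → [1, 3, 4, 5, 6, 11]
Length 6; one witness is 2, 3, 4, 5, 6, 11.

2, 3, 4, 5, 6, 11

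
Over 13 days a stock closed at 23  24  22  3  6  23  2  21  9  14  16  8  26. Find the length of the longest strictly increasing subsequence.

Let dp[i] be the length of the longest such subsequence ending at index i:
i:      1  2  3  4  5  6  7  8  9 10 11 12 13
a[i]:  23 24 22  3  6 23  2 21  9 14 16  8 26
dp:     1  2  1  1  2  3  1  3  3  4  5  3  6
Maximum dp value is 6.

6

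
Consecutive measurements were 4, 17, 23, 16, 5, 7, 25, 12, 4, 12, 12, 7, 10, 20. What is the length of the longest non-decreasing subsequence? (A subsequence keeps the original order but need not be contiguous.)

7

Track the smallest tail for each achievable length (allowing ties):
4 → extends → [4]
17 → extends → [4, 17]
23 → extends → [4, 17, 23]
16 → replaces 17 → [4, 16, 23]
5 → replaces 16 → [4, 5, 23]
7 → replaces 23 → [4, 5, 7]
25 → extends → [4, 5, 7, 25]
12 → replaces 25 → [4, 5, 7, 12]
4 → replaces 5 → [4, 4, 7, 12]
12 → extends → [4, 4, 7, 12, 12]
12 → extends → [4, 4, 7, 12, 12, 12]
7 → replaces 12 → [4, 4, 7, 7, 12, 12]
10 → replaces 12 → [4, 4, 7, 7, 10, 12]
20 → extends → [4, 4, 7, 7, 10, 12, 20]
Seven tails, so the longest non-decreasing subsequence has length 7 (e.g. 4, 5, 7, 12, 12, 12, 20).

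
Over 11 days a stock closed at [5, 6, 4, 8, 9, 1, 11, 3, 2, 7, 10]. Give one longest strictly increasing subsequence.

5, 6, 8, 9, 11

Patience tails give the LIS length; then backtrack through the dp parents:
5 → extends → [5]
6 → extends → [5, 6]
4 → replaces 5 → [4, 6]
8 → extends → [4, 6, 8]
9 → extends → [4, 6, 8, 9]
1 → replaces 4 → [1, 6, 8, 9]
11 → extends → [1, 6, 8, 9, 11]
3 → replaces 6 → [1, 3, 8, 9, 11]
2 → replaces 3 → [1, 2, 8, 9, 11]
7 → replaces 8 → [1, 2, 7, 9, 11]
10 → replaces 11 → [1, 2, 7, 9, 10]
Length 5; one witness is 5, 6, 8, 9, 11.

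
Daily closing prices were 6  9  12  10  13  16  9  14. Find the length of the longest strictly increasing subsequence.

5

Track the smallest tail for each achievable length (strict):
6 → extends → [6]
9 → extends → [6, 9]
12 → extends → [6, 9, 12]
10 → replaces 12 → [6, 9, 10]
13 → extends → [6, 9, 10, 13]
16 → extends → [6, 9, 10, 13, 16]
9 → already a tail → [6, 9, 10, 13, 16]
14 → replaces 16 → [6, 9, 10, 13, 14]
Five tails, so the longest strictly increasing subsequence has length 5 (e.g. 6, 9, 12, 13, 16).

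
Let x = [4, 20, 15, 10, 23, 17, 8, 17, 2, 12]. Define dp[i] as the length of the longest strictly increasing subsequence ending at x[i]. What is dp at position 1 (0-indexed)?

2

dp[i] = 1 + max{dp[j] : j<i, x[j]<x[i]} (or 1 if no such j):
i:      0  1  2  3  4  5  6  7  8  9
x[i]:   4 20 15 10 23 17  8 17  2 12
dp:     1  2  2  2  3  3  2  3  1  3
At index 1 the value is 2.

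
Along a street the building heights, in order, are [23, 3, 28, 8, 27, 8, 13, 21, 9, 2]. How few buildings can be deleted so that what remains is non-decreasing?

5

Fewest deletions = n − (longest non-decreasing subsequence).
Patience tails:
23 → extends → [23]
3 → replaces 23 → [3]
28 → extends → [3, 28]
8 → replaces 28 → [3, 8]
27 → extends → [3, 8, 27]
8 → replaces 27 → [3, 8, 8]
13 → extends → [3, 8, 8, 13]
21 → extends → [3, 8, 8, 13, 21]
9 → replaces 13 → [3, 8, 8, 9, 21]
2 → replaces 3 → [2, 8, 8, 9, 21]
Longest non-decreasing subsequence has length 5, so deletions = 10 − 5 = 5.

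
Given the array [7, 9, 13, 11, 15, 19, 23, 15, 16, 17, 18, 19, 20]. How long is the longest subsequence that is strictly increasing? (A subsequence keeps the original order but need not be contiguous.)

9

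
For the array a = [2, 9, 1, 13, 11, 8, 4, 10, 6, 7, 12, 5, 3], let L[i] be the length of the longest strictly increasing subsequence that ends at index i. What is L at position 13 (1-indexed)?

dp[i] = 1 + max{dp[j] : j<i, a[j]<a[i]} (or 1 if no such j):
i:      1  2  3  4  5  6  7  8  9 10 11 12 13
a[i]:   2  9  1 13 11  8  4 10  6  7 12  5  3
dp:     1  2  1  3  3  2  2  3  3  4  5  3  2
At index 13 the value is 2.

2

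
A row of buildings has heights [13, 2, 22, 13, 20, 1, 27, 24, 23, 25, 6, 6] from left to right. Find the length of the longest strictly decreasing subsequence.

4

Let dp[i] be the longest strictly decreasing subsequence ending at i:
i:      1  2  3  4  5  6  7  8  9 10 11 12
a[i]:  13  2 22 13 20  1 27 24 23 25  6  6
dp:     1  2  1  2  2  3  1  2  3  2  4  4
Maximum is 4.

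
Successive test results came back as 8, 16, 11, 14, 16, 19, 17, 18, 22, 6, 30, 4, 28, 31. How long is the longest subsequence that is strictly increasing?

9

Track the smallest tail for each achievable length (strict):
8 → extends → [8]
16 → extends → [8, 16]
11 → replaces 16 → [8, 11]
14 → extends → [8, 11, 14]
16 → extends → [8, 11, 14, 16]
19 → extends → [8, 11, 14, 16, 19]
17 → replaces 19 → [8, 11, 14, 16, 17]
18 → extends → [8, 11, 14, 16, 17, 18]
22 → extends → [8, 11, 14, 16, 17, 18, 22]
6 → replaces 8 → [6, 11, 14, 16, 17, 18, 22]
30 → extends → [6, 11, 14, 16, 17, 18, 22, 30]
4 → replaces 6 → [4, 11, 14, 16, 17, 18, 22, 30]
28 → replaces 30 → [4, 11, 14, 16, 17, 18, 22, 28]
31 → extends → [4, 11, 14, 16, 17, 18, 22, 28, 31]
Nine tails, so the longest strictly increasing subsequence has length 9 (e.g. 8, 11, 14, 16, 17, 18, 22, 30, 31).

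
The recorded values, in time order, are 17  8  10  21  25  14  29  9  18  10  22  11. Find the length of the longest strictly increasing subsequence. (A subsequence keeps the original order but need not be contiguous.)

5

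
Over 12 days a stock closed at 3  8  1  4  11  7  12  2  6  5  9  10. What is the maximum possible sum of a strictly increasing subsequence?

34

Let S[i] be the best sum of a strictly increasing subsequence ending at i:
i:      1  2  3  4  5  6  7  8  9 10 11 12
a[i]:   3  8  1  4 11  7 12  2  6  5  9 10
S:      3 11  1  7 22 14 34  3 13 12 23 33
Maximum is 34 (e.g. 3 + 8 + 11 + 12).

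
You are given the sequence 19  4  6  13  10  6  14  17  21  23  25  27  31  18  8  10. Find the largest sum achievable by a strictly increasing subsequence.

181

Let S[i] be the best sum of a strictly increasing subsequence ending at i:
i:       1   2   3   4   5   6   7   8   9  10  11  12  13  14  15  16
a[i]:   19   4   6  13  10   6  14  17  21  23  25  27  31  18   8  10
S:      19   4  10  23  20  10  37  54  75  98 123 150 181  72  18  28
Maximum is 181 (e.g. 4 + 6 + 13 + 14 + 17 + 21 + 23 + 25 + 27 + 31).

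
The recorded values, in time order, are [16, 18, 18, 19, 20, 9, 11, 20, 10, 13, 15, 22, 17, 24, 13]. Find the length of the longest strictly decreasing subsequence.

Let dp[i] be the longest strictly decreasing subsequence ending at i:
i:      1  2  3  4  5  6  7  8  9 10 11 12 13 14 15
a[i]:  16 18 18 19 20  9 11 20 10 13 15 22 17 24 13
dp:     1  1  1  1  1  2  2  1  3  2  2  1  2  1  3
Maximum is 3.

3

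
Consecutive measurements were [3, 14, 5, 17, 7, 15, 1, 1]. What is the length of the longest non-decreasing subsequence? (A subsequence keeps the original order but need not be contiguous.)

4

Track the smallest tail for each achievable length (allowing ties):
3 → extends → [3]
14 → extends → [3, 14]
5 → replaces 14 → [3, 5]
17 → extends → [3, 5, 17]
7 → replaces 17 → [3, 5, 7]
15 → extends → [3, 5, 7, 15]
1 → replaces 3 → [1, 5, 7, 15]
1 → replaces 5 → [1, 1, 7, 15]
Four tails, so the longest non-decreasing subsequence has length 4 (e.g. 3, 5, 7, 15).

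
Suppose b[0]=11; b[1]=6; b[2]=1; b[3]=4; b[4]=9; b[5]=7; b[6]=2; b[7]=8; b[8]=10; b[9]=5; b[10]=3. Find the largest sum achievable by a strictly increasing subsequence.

31

Let S[i] be the best sum of a strictly increasing subsequence ending at i:
i:      0  1  2  3  4  5  6  7  8  9 10
b[i]:  11  6  1  4  9  7  2  8 10  5  3
S:     11  6  1  5 15 13  3 21 31 10  6
Maximum is 31 (e.g. 6 + 7 + 8 + 10).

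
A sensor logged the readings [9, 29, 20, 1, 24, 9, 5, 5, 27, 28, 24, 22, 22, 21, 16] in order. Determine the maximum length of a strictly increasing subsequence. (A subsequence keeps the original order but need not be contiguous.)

Let dp[i] be the length of the longest such subsequence ending at index i:
i:      1  2  3  4  5  6  7  8  9 10 11 12 13 14 15
a[i]:   9 29 20  1 24  9  5  5 27 28 24 22 22 21 16
dp:     1  2  2  1  3  2  2  2  4  5  3  3  3  3  3
Maximum dp value is 5.

5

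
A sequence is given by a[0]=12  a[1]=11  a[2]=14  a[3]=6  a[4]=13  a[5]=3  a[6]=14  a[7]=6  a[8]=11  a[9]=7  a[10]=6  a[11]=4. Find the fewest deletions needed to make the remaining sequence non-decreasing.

9

Fewest deletions = n − (longest non-decreasing subsequence).
Patience tails:
12 → extends → [12]
11 → replaces 12 → [11]
14 → extends → [11, 14]
6 → replaces 11 → [6, 14]
13 → replaces 14 → [6, 13]
3 → replaces 6 → [3, 13]
14 → extends → [3, 13, 14]
6 → replaces 13 → [3, 6, 14]
11 → replaces 14 → [3, 6, 11]
7 → replaces 11 → [3, 6, 7]
6 → replaces 7 → [3, 6, 6]
4 → replaces 6 → [3, 4, 6]
Longest non-decreasing subsequence has length 3, so deletions = 12 − 3 = 9.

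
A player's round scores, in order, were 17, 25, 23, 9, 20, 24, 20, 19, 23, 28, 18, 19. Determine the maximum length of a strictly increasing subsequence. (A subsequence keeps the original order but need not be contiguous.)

4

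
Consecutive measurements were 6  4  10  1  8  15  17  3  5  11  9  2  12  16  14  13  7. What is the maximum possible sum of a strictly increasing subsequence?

Let S[i] be the best sum of a strictly increasing subsequence ending at i:
i:      1  2  3  4  5  6  7  8  9 10 11 12 13 14 15 16 17
a[i]:   6  4 10  1  8 15 17  3  5 11  9  2 12 16 14 13  7
S:      6  4 16  1 14 31 48  4  9 27 23  3 39 55 53 52 16
Maximum is 55 (e.g. 6 + 10 + 11 + 12 + 16).

55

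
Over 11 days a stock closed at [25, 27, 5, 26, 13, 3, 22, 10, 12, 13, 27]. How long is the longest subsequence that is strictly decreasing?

4

Let dp[i] be the longest strictly decreasing subsequence ending at i:
i:      1  2  3  4  5  6  7  8  9 10 11
a[i]:  25 27  5 26 13  3 22 10 12 13 27
dp:     1  1  2  2  3  4  3  4  4  4  1
Maximum is 4.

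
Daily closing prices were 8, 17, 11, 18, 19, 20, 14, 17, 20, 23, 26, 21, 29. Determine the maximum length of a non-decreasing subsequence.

9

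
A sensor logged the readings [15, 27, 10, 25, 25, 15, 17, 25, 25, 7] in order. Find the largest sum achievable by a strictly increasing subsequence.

Let S[i] be the best sum of a strictly increasing subsequence ending at i:
i:      1  2  3  4  5  6  7  8  9 10
a[i]:  15 27 10 25 25 15 17 25 25  7
S:     15 42 10 40 40 25 42 67 67  7
Maximum is 67 (e.g. 10 + 15 + 17 + 25).

67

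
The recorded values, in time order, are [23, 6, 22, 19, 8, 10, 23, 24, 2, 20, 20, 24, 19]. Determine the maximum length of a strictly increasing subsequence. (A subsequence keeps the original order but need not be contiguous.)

Track the smallest tail for each achievable length (strict):
23 → extends → [23]
6 → replaces 23 → [6]
22 → extends → [6, 22]
19 → replaces 22 → [6, 19]
8 → replaces 19 → [6, 8]
10 → extends → [6, 8, 10]
23 → extends → [6, 8, 10, 23]
24 → extends → [6, 8, 10, 23, 24]
2 → replaces 6 → [2, 8, 10, 23, 24]
20 → replaces 23 → [2, 8, 10, 20, 24]
20 → already a tail → [2, 8, 10, 20, 24]
24 → already a tail → [2, 8, 10, 20, 24]
19 → replaces 20 → [2, 8, 10, 19, 24]
Five tails, so the longest strictly increasing subsequence has length 5 (e.g. 6, 8, 10, 23, 24).

5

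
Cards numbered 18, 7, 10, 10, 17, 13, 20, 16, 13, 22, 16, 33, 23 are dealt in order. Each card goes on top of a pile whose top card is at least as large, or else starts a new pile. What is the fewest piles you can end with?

6

The minimum number of non-increasing subsequences covering a sequence equals the length of its longest strictly increasing subsequence.
LIS length is 6 (e.g. 7, 10, 17, 20, 22, 33), so 6 piles are needed.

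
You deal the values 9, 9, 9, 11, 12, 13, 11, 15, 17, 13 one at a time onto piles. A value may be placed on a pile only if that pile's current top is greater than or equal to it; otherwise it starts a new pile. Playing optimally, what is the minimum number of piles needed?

6

The minimum number of non-increasing subsequences covering a sequence equals the length of its longest strictly increasing subsequence.
LIS length is 6 (e.g. 9, 11, 12, 13, 15, 17), so 6 piles are needed.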